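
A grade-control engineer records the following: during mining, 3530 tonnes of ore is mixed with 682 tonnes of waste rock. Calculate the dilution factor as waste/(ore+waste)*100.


16.1918%

Total material = ore + waste
= 3530 + 682 = 4212 tonnes
Dilution = waste / total * 100
= 682 / 4212 * 100
= 0.1619183286 * 100
= 16.1918%


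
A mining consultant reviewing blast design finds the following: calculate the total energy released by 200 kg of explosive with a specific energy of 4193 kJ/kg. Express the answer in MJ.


Energy = mass * specific_energy / 1000
= 200 * 4193 / 1000
= 838600 / 1000
= 838.6 MJ

838.6 MJ


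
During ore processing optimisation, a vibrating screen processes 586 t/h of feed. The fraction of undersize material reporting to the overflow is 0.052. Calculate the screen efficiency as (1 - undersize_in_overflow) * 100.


Screen efficiency = (1 - fraction of undersize in overflow) * 100
= (1 - 0.052) * 100
= 0.948 * 100
= 94.8%

94.8%


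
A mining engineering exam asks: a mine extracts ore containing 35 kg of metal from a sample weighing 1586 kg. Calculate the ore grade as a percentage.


Ore grade = (metal mass / ore mass) * 100
= (35 / 1586) * 100
= 0.02206809584 * 100
= 2.2068%

2.2068%


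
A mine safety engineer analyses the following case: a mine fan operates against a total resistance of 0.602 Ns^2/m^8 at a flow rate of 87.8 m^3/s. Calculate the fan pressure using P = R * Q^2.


Compute Q^2:
Q^2 = 87.8^2 = 7708.84
Compute pressure:
P = R * Q^2 = 0.602 * 7708.84
= 4640.7217 Pa

4640.7217 Pa


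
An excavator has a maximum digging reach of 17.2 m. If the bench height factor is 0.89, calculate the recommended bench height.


Bench height = reach * factor
= 17.2 * 0.89
= 15.308 m

15.308 m


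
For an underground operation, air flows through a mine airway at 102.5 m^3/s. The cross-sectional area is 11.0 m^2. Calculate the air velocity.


9.3182 m/s

Velocity = flow rate / cross-sectional area
= 102.5 / 11.0
= 9.3182 m/s


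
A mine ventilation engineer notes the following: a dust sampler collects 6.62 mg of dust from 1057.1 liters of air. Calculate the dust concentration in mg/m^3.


6.2624 mg/m^3

Convert liters to m^3: 1 m^3 = 1000 L
Concentration = mass / volume * 1000
= 6.62 / 1057.1 * 1000
= 0.006262416044 * 1000
= 6.2624 mg/m^3


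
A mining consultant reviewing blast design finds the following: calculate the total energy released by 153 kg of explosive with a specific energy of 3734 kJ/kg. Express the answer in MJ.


Energy = mass * specific_energy / 1000
= 153 * 3734 / 1000
= 571302 / 1000
= 571.302 MJ

571.302 MJ


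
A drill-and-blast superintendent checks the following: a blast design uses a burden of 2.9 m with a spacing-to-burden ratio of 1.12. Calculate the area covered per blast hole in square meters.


First, find the spacing:
Spacing = burden * ratio = 2.9 * 1.12
= 3.248 m
Then, calculate the area:
Area = burden * spacing = 2.9 * 3.248
= 9.4192 m^2

9.4192 m^2


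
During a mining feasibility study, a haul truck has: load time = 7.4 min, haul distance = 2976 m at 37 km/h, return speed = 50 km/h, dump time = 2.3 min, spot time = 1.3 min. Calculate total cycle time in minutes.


19.3971 min

Convert haul speed to m/min: 37 * 1000/60 = 616.6666667 m/min
Haul time = 2976 / 616.6666667 = 4.825945946 min
Convert return speed to m/min: 50 * 1000/60 = 833.3333333 m/min
Return time = 2976 / 833.3333333 = 3.5712 min
Total cycle time:
= 7.4 + 4.825945946 + 2.3 + 3.5712 + 1.3
= 19.3971 min


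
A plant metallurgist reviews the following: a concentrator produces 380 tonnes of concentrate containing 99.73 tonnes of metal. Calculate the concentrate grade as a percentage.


Grade = (metal in concentrate / concentrate mass) * 100
= (99.73 / 380) * 100
= 0.2624473684 * 100
= 26.2447%

26.2447%


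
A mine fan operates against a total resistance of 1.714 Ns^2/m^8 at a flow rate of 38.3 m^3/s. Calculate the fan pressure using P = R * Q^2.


Compute Q^2:
Q^2 = 38.3^2 = 1466.89
Compute pressure:
P = R * Q^2 = 1.714 * 1466.89
= 2514.2495 Pa

2514.2495 Pa


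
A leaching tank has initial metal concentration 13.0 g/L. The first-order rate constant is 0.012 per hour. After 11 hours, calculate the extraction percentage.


12.3659%

Compute the exponent:
-k * t = -0.012 * 11 = -0.132
Remaining concentration:
C = 13.0 * exp(-0.132)
= 13.0 * 0.8763409951
= 11.39243294 g/L
Extracted = 13.0 - 11.39243294 = 1.607567064 g/L
Extraction % = 1.607567064 / 13.0 * 100
= 12.3659%


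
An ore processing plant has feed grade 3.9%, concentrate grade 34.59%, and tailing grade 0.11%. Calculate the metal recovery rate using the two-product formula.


Using the two-product formula:
R = 100 * c * (f - t) / (f * (c - t))
Numerator = 100 * 34.59 * (3.9 - 0.11)
= 100 * 34.59 * 3.79
= 13109.61
Denominator = 3.9 * (34.59 - 0.11)
= 3.9 * 34.48
= 134.472
R = 13109.61 / 134.472
= 97.4895%

97.4895%


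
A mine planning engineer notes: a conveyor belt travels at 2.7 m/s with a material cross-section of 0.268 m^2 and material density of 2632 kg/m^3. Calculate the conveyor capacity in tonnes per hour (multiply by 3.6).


Volumetric flow = speed * area
= 2.7 * 0.268 = 0.7236 m^3/s
Mass flow = volumetric * density
= 0.7236 * 2632 = 1904.5152 kg/s
Convert to t/h: multiply by 3.6
Capacity = 1904.5152 * 3.6
= 6856.2547 t/h

6856.2547 t/h


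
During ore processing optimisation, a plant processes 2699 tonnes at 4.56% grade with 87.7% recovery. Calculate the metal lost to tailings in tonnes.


Total metal in feed:
= 2699 * 4.56 / 100 = 123.0744 tonnes
Metal recovered:
= 123.0744 * 87.7 / 100 = 107.9362488 tonnes
Metal lost to tailings:
= 123.0744 - 107.9362488
= 15.1382 tonnes

15.1382 tonnes


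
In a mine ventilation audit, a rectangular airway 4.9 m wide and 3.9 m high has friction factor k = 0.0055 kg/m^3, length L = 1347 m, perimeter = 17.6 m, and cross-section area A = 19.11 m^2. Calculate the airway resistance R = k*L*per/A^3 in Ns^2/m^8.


Compute the numerator:
k * L * per = 0.0055 * 1347 * 17.6
= 130.3896
Compute the denominator:
A^3 = 19.11^3 = 6978.821031
Resistance:
R = 130.3896 / 6978.821031
= 0.0187 Ns^2/m^8

0.0187 Ns^2/m^8


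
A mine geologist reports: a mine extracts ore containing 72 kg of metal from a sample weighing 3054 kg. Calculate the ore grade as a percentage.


Ore grade = (metal mass / ore mass) * 100
= (72 / 3054) * 100
= 0.02357563851 * 100
= 2.3576%

2.3576%


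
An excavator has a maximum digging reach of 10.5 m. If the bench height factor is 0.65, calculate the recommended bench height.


Bench height = reach * factor
= 10.5 * 0.65
= 6.825 m

6.825 m


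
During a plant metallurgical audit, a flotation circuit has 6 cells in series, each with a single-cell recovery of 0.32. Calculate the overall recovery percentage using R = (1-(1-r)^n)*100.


90.1133%

Complement of single-cell recovery:
1 - r = 1 - 0.32 = 0.68
Raise to power n:
(1 - r)^6 = 0.68^6 = 0.09886748262
Overall recovery:
R = (1 - 0.09886748262) * 100
= 90.1133%


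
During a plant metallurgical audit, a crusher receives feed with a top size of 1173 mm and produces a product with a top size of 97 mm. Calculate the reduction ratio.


12.0928

Reduction ratio = feed size / product size
= 1173 / 97
= 12.0928


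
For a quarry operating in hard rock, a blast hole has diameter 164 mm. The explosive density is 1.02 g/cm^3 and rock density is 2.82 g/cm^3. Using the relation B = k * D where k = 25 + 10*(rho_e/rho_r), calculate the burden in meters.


First, compute k:
rho_e / rho_r = 1.02 / 2.82 = 0.3617021277
k = 25 + 10 * 0.3617021277 = 28.61702128
Then, compute burden:
B = k * D / 1000 = 28.61702128 * 164 / 1000
= 4693.191489 / 1000
= 4.6932 m

4.6932 m


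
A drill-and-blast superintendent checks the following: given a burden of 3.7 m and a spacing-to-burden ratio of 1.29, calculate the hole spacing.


Spacing = burden * ratio
= 3.7 * 1.29
= 4.773 m

4.773 m


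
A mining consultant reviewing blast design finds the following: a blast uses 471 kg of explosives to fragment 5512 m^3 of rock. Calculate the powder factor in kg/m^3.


Powder factor = explosive mass / rock volume
= 471 / 5512
= 0.0854 kg/m^3

0.0854 kg/m^3


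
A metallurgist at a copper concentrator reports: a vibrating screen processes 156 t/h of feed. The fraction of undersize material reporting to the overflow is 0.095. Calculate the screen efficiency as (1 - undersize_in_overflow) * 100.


90.5%

Screen efficiency = (1 - fraction of undersize in overflow) * 100
= (1 - 0.095) * 100
= 0.905 * 100
= 90.5%


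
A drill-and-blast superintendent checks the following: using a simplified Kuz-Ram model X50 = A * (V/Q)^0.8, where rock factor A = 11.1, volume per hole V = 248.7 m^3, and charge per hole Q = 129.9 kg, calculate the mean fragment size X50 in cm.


Compute V/Q:
V/Q = 248.7 / 129.9 = 1.914549654
Raise to the power 0.8:
(V/Q)^0.8 = 1.914549654^0.8 = 1.681331336
Multiply by A:
X50 = 11.1 * 1.681331336
= 18.6628 cm

18.6628 cm


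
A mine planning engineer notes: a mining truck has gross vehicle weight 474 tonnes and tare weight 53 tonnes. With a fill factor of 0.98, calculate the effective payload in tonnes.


412.58 tonnes

Maximum payload = gross - tare
= 474 - 53 = 421 tonnes
Effective payload = max payload * fill factor
= 421 * 0.98
= 412.58 tonnes


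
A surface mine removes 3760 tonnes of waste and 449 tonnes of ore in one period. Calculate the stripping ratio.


8.3742

Stripping ratio = waste tonnage / ore tonnage
= 3760 / 449
= 8.3742


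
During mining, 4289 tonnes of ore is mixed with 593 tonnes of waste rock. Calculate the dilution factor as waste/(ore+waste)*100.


Total material = ore + waste
= 4289 + 593 = 4882 tonnes
Dilution = waste / total * 100
= 593 / 4882 * 100
= 0.121466612 * 100
= 12.1467%

12.1467%


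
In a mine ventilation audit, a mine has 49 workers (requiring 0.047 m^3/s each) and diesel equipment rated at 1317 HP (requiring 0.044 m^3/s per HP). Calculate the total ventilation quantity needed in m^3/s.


60.251 m^3/s

Airflow for workers:
Q_people = 49 * 0.047 = 2.303 m^3/s
Airflow for diesel equipment:
Q_diesel = 1317 * 0.044 = 57.948 m^3/s
Total ventilation:
Q_total = 2.303 + 57.948
= 60.251 m^3/s


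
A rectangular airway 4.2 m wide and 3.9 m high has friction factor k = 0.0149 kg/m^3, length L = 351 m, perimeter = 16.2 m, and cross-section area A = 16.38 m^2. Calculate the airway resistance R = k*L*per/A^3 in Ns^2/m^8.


0.0193 Ns^2/m^8

Compute the numerator:
k * L * per = 0.0149 * 351 * 16.2
= 84.72438
Compute the denominator:
A^3 = 16.38^3 = 4394.826072
Resistance:
R = 84.72438 / 4394.826072
= 0.0193 Ns^2/m^8


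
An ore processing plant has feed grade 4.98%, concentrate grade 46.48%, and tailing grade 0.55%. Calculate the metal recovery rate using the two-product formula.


90.021%

Using the two-product formula:
R = 100 * c * (f - t) / (f * (c - t))
Numerator = 100 * 46.48 * (4.98 - 0.55)
= 100 * 46.48 * 4.43
= 20590.64
Denominator = 4.98 * (46.48 - 0.55)
= 4.98 * 45.93
= 228.7314
R = 20590.64 / 228.7314
= 90.021%


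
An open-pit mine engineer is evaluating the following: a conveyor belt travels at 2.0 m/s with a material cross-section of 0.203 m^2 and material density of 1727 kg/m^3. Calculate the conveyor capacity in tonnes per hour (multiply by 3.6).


Volumetric flow = speed * area
= 2.0 * 0.203 = 0.406 m^3/s
Mass flow = volumetric * density
= 0.406 * 1727 = 701.162 kg/s
Convert to t/h: multiply by 3.6
Capacity = 701.162 * 3.6
= 2524.1832 t/h

2524.1832 t/h


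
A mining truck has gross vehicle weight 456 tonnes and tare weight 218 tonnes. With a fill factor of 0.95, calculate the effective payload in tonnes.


Maximum payload = gross - tare
= 456 - 218 = 238 tonnes
Effective payload = max payload * fill factor
= 238 * 0.95
= 226.1 tonnes

226.1 tonnes


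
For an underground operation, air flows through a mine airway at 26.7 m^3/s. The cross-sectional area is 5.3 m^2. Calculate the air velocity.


Velocity = flow rate / cross-sectional area
= 26.7 / 5.3
= 5.0377 m/s

5.0377 m/s


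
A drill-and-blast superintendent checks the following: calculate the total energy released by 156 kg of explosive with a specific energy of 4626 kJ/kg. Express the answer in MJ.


721.656 MJ

Energy = mass * specific_energy / 1000
= 156 * 4626 / 1000
= 721656 / 1000
= 721.656 MJ


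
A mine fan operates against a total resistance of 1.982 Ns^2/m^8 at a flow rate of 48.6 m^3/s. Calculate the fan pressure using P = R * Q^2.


4681.4047 Pa

Compute Q^2:
Q^2 = 48.6^2 = 2361.96
Compute pressure:
P = R * Q^2 = 1.982 * 2361.96
= 4681.4047 Pa


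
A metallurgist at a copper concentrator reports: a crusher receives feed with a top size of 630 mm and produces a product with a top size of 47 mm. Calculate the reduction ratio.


Reduction ratio = feed size / product size
= 630 / 47
= 13.4043

13.4043


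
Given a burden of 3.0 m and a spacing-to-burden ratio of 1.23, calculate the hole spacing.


Spacing = burden * ratio
= 3.0 * 1.23
= 3.69 m

3.69 m


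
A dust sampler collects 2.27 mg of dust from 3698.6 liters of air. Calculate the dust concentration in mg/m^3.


0.6137 mg/m^3

Convert liters to m^3: 1 m^3 = 1000 L
Concentration = mass / volume * 1000
= 2.27 / 3698.6 * 1000
= 0.0006137457416 * 1000
= 0.6137 mg/m^3


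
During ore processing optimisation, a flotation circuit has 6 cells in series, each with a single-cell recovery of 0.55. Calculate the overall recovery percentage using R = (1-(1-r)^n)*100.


Complement of single-cell recovery:
1 - r = 1 - 0.55 = 0.45
Raise to power n:
(1 - r)^6 = 0.45^6 = 0.008303765625
Overall recovery:
R = (1 - 0.008303765625) * 100
= 99.1696%

99.1696%


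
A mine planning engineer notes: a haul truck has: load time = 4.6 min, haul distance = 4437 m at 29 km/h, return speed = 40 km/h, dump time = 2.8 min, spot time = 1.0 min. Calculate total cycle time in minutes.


Convert haul speed to m/min: 29 * 1000/60 = 483.3333333 m/min
Haul time = 4437 / 483.3333333 = 9.18 min
Convert return speed to m/min: 40 * 1000/60 = 666.6666667 m/min
Return time = 4437 / 666.6666667 = 6.6555 min
Total cycle time:
= 4.6 + 9.18 + 2.8 + 6.6555 + 1.0
= 24.2355 min

24.2355 min


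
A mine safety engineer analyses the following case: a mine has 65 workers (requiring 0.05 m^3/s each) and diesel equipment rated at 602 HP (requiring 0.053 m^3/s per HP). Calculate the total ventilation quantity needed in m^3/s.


35.156 m^3/s

Airflow for workers:
Q_people = 65 * 0.05 = 3.25 m^3/s
Airflow for diesel equipment:
Q_diesel = 602 * 0.053 = 31.906 m^3/s
Total ventilation:
Q_total = 3.25 + 31.906
= 35.156 m^3/s


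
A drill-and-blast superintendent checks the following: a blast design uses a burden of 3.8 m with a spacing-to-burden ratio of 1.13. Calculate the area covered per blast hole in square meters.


First, find the spacing:
Spacing = burden * ratio = 3.8 * 1.13
= 4.294 m
Then, calculate the area:
Area = burden * spacing = 3.8 * 4.294
= 16.3172 m^2

16.3172 m^2


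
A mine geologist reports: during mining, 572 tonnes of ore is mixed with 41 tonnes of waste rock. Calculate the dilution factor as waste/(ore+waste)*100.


6.6884%

Total material = ore + waste
= 572 + 41 = 613 tonnes
Dilution = waste / total * 100
= 41 / 613 * 100
= 0.06688417618 * 100
= 6.6884%


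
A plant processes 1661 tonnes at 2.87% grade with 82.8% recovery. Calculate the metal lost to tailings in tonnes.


Total metal in feed:
= 1661 * 2.87 / 100 = 47.6707 tonnes
Metal recovered:
= 47.6707 * 82.8 / 100 = 39.4713396 tonnes
Metal lost to tailings:
= 47.6707 - 39.4713396
= 8.1994 tonnes

8.1994 tonnes


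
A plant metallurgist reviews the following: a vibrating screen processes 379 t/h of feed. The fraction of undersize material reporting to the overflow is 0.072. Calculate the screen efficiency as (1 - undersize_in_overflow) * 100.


92.8%

Screen efficiency = (1 - fraction of undersize in overflow) * 100
= (1 - 0.072) * 100
= 0.928 * 100
= 92.8%


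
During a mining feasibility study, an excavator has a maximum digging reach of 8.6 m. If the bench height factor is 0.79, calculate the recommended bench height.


6.794 m

Bench height = reach * factor
= 8.6 * 0.79
= 6.794 m


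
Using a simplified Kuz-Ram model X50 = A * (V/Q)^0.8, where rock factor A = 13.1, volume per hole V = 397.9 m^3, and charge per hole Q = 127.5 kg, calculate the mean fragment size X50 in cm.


32.5598 cm

Compute V/Q:
V/Q = 397.9 / 127.5 = 3.120784314
Raise to the power 0.8:
(V/Q)^0.8 = 3.120784314^0.8 = 2.485484182
Multiply by A:
X50 = 13.1 * 2.485484182
= 32.5598 cm


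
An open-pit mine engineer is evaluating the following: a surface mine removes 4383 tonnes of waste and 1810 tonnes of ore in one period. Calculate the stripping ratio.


Stripping ratio = waste tonnage / ore tonnage
= 4383 / 1810
= 2.4215

2.4215


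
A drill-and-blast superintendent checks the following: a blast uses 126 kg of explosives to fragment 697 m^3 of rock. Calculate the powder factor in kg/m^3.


Powder factor = explosive mass / rock volume
= 126 / 697
= 0.1808 kg/m^3

0.1808 kg/m^3


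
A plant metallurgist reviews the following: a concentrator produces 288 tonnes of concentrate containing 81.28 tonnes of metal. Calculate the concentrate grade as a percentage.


28.2222%

Grade = (metal in concentrate / concentrate mass) * 100
= (81.28 / 288) * 100
= 0.2822222222 * 100
= 28.2222%


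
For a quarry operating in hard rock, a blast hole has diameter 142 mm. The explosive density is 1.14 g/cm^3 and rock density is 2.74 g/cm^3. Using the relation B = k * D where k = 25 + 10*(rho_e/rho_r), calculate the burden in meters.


4.1408 m

First, compute k:
rho_e / rho_r = 1.14 / 2.74 = 0.4160583942
k = 25 + 10 * 0.4160583942 = 29.16058394
Then, compute burden:
B = k * D / 1000 = 29.16058394 * 142 / 1000
= 4140.80292 / 1000
= 4.1408 m


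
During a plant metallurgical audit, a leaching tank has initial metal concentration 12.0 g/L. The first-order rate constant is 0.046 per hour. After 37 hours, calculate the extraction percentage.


Compute the exponent:
-k * t = -0.046 * 37 = -1.702
Remaining concentration:
C = 12.0 * exp(-1.702)
= 12.0 * 0.1823185221
= 2.187822266 g/L
Extracted = 12.0 - 2.187822266 = 9.812177734 g/L
Extraction % = 9.812177734 / 12.0 * 100
= 81.7681%

81.7681%


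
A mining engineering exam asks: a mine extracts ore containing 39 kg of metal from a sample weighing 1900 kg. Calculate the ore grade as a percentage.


Ore grade = (metal mass / ore mass) * 100
= (39 / 1900) * 100
= 0.02052631579 * 100
= 2.0526%

2.0526%


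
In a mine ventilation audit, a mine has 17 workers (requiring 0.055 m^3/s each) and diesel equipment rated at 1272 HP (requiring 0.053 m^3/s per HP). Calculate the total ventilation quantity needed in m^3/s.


Airflow for workers:
Q_people = 17 * 0.055 = 0.935 m^3/s
Airflow for diesel equipment:
Q_diesel = 1272 * 0.053 = 67.416 m^3/s
Total ventilation:
Q_total = 0.935 + 67.416
= 68.351 m^3/s

68.351 m^3/s


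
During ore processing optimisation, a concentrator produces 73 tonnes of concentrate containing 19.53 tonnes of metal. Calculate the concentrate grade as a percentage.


Grade = (metal in concentrate / concentrate mass) * 100
= (19.53 / 73) * 100
= 0.2675342466 * 100
= 26.7534%

26.7534%


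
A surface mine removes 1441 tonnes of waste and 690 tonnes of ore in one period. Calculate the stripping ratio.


2.0884

Stripping ratio = waste tonnage / ore tonnage
= 1441 / 690
= 2.0884


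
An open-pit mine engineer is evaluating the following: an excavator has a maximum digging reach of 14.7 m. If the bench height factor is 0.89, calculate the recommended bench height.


Bench height = reach * factor
= 14.7 * 0.89
= 13.083 m

13.083 m


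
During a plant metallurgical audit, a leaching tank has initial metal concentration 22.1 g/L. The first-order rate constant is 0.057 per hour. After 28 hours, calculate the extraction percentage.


79.7294%

Compute the exponent:
-k * t = -0.057 * 28 = -1.596
Remaining concentration:
C = 22.1 * exp(-1.596)
= 22.1 * 0.2027057214
= 4.479796443 g/L
Extracted = 22.1 - 4.479796443 = 17.62020356 g/L
Extraction % = 17.62020356 / 22.1 * 100
= 79.7294%


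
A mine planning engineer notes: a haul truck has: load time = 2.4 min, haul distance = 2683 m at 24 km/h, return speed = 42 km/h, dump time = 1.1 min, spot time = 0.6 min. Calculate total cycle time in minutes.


14.6404 min

Convert haul speed to m/min: 24 * 1000/60 = 400 m/min
Haul time = 2683 / 400 = 6.7075 min
Convert return speed to m/min: 42 * 1000/60 = 700 m/min
Return time = 2683 / 700 = 3.832857143 min
Total cycle time:
= 2.4 + 6.7075 + 1.1 + 3.832857143 + 0.6
= 14.6404 min


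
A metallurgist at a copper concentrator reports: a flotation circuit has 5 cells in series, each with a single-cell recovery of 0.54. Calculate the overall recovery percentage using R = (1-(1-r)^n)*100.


97.9404%

Complement of single-cell recovery:
1 - r = 1 - 0.54 = 0.46
Raise to power n:
(1 - r)^5 = 0.46^5 = 0.0205962976
Overall recovery:
R = (1 - 0.0205962976) * 100
= 97.9404%


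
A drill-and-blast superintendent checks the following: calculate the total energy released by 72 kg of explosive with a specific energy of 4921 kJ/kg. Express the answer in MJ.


354.312 MJ

Energy = mass * specific_energy / 1000
= 72 * 4921 / 1000
= 354312 / 1000
= 354.312 MJ


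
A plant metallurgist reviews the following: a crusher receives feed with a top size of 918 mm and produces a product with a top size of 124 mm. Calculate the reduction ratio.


7.4032

Reduction ratio = feed size / product size
= 918 / 124
= 7.4032


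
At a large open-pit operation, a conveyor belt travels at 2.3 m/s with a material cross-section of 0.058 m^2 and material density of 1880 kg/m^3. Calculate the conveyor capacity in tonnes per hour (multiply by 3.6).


902.8512 t/h

Volumetric flow = speed * area
= 2.3 * 0.058 = 0.1334 m^3/s
Mass flow = volumetric * density
= 0.1334 * 1880 = 250.792 kg/s
Convert to t/h: multiply by 3.6
Capacity = 250.792 * 3.6
= 902.8512 t/h


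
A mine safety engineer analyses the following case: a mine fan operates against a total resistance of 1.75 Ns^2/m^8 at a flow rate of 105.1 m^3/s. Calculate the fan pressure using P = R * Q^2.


Compute Q^2:
Q^2 = 105.1^2 = 11046.01
Compute pressure:
P = R * Q^2 = 1.75 * 11046.01
= 19330.5175 Pa

19330.5175 Pa


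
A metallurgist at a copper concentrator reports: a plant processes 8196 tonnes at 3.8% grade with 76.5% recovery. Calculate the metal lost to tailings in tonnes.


73.1903 tonnes

Total metal in feed:
= 8196 * 3.8 / 100 = 311.448 tonnes
Metal recovered:
= 311.448 * 76.5 / 100 = 238.25772 tonnes
Metal lost to tailings:
= 311.448 - 238.25772
= 73.1903 tonnes


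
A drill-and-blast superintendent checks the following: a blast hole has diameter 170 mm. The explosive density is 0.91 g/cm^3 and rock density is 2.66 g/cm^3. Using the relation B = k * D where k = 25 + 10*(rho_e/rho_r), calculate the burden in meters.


4.8316 m

First, compute k:
rho_e / rho_r = 0.91 / 2.66 = 0.3421052632
k = 25 + 10 * 0.3421052632 = 28.42105263
Then, compute burden:
B = k * D / 1000 = 28.42105263 * 170 / 1000
= 4831.578947 / 1000
= 4.8316 m


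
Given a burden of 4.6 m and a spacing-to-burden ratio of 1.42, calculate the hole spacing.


Spacing = burden * ratio
= 4.6 * 1.42
= 6.532 m

6.532 m


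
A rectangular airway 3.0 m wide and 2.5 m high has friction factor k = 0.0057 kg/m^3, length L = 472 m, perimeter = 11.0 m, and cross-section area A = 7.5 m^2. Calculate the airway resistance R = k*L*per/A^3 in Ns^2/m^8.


Compute the numerator:
k * L * per = 0.0057 * 472 * 11.0
= 29.5944
Compute the denominator:
A^3 = 7.5^3 = 421.875
Resistance:
R = 29.5944 / 421.875
= 0.0701 Ns^2/m^8

0.0701 Ns^2/m^8


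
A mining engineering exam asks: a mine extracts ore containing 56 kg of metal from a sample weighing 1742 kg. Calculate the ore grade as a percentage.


3.2147%

Ore grade = (metal mass / ore mass) * 100
= (56 / 1742) * 100
= 0.03214695752 * 100
= 3.2147%


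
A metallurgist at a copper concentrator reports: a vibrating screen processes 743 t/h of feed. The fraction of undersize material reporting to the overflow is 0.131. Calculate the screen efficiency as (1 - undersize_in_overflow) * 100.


86.9%

Screen efficiency = (1 - fraction of undersize in overflow) * 100
= (1 - 0.131) * 100
= 0.869 * 100
= 86.9%


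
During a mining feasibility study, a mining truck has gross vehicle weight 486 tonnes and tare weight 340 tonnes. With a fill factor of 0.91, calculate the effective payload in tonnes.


132.86 tonnes

Maximum payload = gross - tare
= 486 - 340 = 146 tonnes
Effective payload = max payload * fill factor
= 146 * 0.91
= 132.86 tonnes


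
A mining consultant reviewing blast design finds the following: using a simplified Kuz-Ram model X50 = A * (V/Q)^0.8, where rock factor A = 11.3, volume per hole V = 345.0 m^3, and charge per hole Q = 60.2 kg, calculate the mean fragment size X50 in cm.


Compute V/Q:
V/Q = 345.0 / 60.2 = 5.73089701
Raise to the power 0.8:
(V/Q)^0.8 = 5.73089701^0.8 = 4.041830372
Multiply by A:
X50 = 11.3 * 4.041830372
= 45.6727 cm

45.6727 cm


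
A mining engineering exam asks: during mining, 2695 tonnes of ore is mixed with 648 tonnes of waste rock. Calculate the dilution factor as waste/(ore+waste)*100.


19.3838%

Total material = ore + waste
= 2695 + 648 = 3343 tonnes
Dilution = waste / total * 100
= 648 / 3343 * 100
= 0.1938378702 * 100
= 19.3838%


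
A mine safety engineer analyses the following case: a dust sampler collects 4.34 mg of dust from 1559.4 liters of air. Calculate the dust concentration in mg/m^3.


2.7831 mg/m^3

Convert liters to m^3: 1 m^3 = 1000 L
Concentration = mass / volume * 1000
= 4.34 / 1559.4 * 1000
= 0.002783121713 * 1000
= 2.7831 mg/m^3


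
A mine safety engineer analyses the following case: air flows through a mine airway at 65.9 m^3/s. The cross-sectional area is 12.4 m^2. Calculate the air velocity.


5.3145 m/s

Velocity = flow rate / cross-sectional area
= 65.9 / 12.4
= 5.3145 m/s


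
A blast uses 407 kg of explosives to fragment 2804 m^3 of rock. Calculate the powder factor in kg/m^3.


0.1451 kg/m^3

Powder factor = explosive mass / rock volume
= 407 / 2804
= 0.1451 kg/m^3


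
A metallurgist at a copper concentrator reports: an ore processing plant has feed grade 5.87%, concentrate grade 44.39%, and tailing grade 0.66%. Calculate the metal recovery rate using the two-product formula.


Using the two-product formula:
R = 100 * c * (f - t) / (f * (c - t))
Numerator = 100 * 44.39 * (5.87 - 0.66)
= 100 * 44.39 * 5.21
= 23127.19
Denominator = 5.87 * (44.39 - 0.66)
= 5.87 * 43.73
= 256.6951
R = 23127.19 / 256.6951
= 90.096%

90.096%


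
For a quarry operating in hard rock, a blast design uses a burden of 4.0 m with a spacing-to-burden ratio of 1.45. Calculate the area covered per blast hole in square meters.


First, find the spacing:
Spacing = burden * ratio = 4.0 * 1.45
= 5.8 m
Then, calculate the area:
Area = burden * spacing = 4.0 * 5.8
= 23.2 m^2

23.2 m^2


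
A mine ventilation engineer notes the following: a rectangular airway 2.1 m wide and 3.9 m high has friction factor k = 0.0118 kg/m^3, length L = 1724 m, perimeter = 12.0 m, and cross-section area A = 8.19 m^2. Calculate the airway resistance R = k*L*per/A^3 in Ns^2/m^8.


0.4444 Ns^2/m^8

Compute the numerator:
k * L * per = 0.0118 * 1724 * 12.0
= 244.1184
Compute the denominator:
A^3 = 8.19^3 = 549.353259
Resistance:
R = 244.1184 / 549.353259
= 0.4444 Ns^2/m^8


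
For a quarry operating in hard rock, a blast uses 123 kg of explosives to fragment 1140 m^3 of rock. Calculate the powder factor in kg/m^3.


Powder factor = explosive mass / rock volume
= 123 / 1140
= 0.1079 kg/m^3

0.1079 kg/m^3


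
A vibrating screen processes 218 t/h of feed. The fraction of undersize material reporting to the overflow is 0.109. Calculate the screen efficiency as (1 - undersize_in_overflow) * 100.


Screen efficiency = (1 - fraction of undersize in overflow) * 100
= (1 - 0.109) * 100
= 0.891 * 100
= 89.1%

89.1%


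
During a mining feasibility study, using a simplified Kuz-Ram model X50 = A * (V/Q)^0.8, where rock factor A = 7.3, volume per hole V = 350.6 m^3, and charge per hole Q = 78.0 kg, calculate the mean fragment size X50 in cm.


Compute V/Q:
V/Q = 350.6 / 78.0 = 4.494871795
Raise to the power 0.8:
(V/Q)^0.8 = 4.494871795^0.8 = 3.327927429
Multiply by A:
X50 = 7.3 * 3.327927429
= 24.2939 cm

24.2939 cm


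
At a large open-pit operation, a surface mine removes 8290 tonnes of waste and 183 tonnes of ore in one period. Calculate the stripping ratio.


Stripping ratio = waste tonnage / ore tonnage
= 8290 / 183
= 45.3005

45.3005


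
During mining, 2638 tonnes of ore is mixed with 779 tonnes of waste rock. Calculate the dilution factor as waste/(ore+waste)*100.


Total material = ore + waste
= 2638 + 779 = 3417 tonnes
Dilution = waste / total * 100
= 779 / 3417 * 100
= 0.2279777583 * 100
= 22.7978%

22.7978%


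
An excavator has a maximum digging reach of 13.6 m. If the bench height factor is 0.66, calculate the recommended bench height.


Bench height = reach * factor
= 13.6 * 0.66
= 8.976 m

8.976 m


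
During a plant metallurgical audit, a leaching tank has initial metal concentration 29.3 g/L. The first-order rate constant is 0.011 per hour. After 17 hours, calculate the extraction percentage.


Compute the exponent:
-k * t = -0.011 * 17 = -0.187
Remaining concentration:
C = 29.3 * exp(-0.187)
= 29.3 * 0.8294437364
= 24.30270148 g/L
Extracted = 29.3 - 24.30270148 = 4.997298524 g/L
Extraction % = 4.997298524 / 29.3 * 100
= 17.0556%

17.0556%


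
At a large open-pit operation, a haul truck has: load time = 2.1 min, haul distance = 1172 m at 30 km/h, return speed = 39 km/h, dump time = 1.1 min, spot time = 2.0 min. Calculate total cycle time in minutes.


Convert haul speed to m/min: 30 * 1000/60 = 500 m/min
Haul time = 1172 / 500 = 2.344 min
Convert return speed to m/min: 39 * 1000/60 = 650 m/min
Return time = 1172 / 650 = 1.803076923 min
Total cycle time:
= 2.1 + 2.344 + 1.1 + 1.803076923 + 2.0
= 9.3471 min

9.3471 min


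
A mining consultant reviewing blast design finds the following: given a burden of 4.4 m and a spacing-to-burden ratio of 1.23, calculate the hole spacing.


5.412 m

Spacing = burden * ratio
= 4.4 * 1.23
= 5.412 m


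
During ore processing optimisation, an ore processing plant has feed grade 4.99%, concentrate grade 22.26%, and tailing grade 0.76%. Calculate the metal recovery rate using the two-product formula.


87.766%

Using the two-product formula:
R = 100 * c * (f - t) / (f * (c - t))
Numerator = 100 * 22.26 * (4.99 - 0.76)
= 100 * 22.26 * 4.23
= 9415.98
Denominator = 4.99 * (22.26 - 0.76)
= 4.99 * 21.5
= 107.285
R = 9415.98 / 107.285
= 87.766%


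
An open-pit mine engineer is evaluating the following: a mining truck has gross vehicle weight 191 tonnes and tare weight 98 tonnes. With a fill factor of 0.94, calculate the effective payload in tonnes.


Maximum payload = gross - tare
= 191 - 98 = 93 tonnes
Effective payload = max payload * fill factor
= 93 * 0.94
= 87.42 tonnes

87.42 tonnes


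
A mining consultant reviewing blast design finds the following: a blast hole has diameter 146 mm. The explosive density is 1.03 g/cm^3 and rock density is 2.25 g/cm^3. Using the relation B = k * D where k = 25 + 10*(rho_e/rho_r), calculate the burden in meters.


First, compute k:
rho_e / rho_r = 1.03 / 2.25 = 0.4577777778
k = 25 + 10 * 0.4577777778 = 29.57777778
Then, compute burden:
B = k * D / 1000 = 29.57777778 * 146 / 1000
= 4318.355556 / 1000
= 4.3184 m

4.3184 m


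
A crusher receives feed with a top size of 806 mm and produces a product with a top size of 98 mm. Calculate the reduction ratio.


8.2245

Reduction ratio = feed size / product size
= 806 / 98
= 8.2245


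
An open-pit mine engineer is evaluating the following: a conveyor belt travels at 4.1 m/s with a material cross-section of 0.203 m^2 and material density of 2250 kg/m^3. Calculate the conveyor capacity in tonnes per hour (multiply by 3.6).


Volumetric flow = speed * area
= 4.1 * 0.203 = 0.8323 m^3/s
Mass flow = volumetric * density
= 0.8323 * 2250 = 1872.675 kg/s
Convert to t/h: multiply by 3.6
Capacity = 1872.675 * 3.6
= 6741.63 t/h

6741.63 t/h


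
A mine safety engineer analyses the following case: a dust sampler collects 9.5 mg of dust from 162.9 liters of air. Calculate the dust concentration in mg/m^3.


Convert liters to m^3: 1 m^3 = 1000 L
Concentration = mass / volume * 1000
= 9.5 / 162.9 * 1000
= 0.05831798649 * 1000
= 58.318 mg/m^3

58.318 mg/m^3


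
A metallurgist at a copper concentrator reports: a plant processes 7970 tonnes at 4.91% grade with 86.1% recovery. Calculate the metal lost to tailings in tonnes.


Total metal in feed:
= 7970 * 4.91 / 100 = 391.327 tonnes
Metal recovered:
= 391.327 * 86.1 / 100 = 336.932547 tonnes
Metal lost to tailings:
= 391.327 - 336.932547
= 54.3945 tonnes

54.3945 tonnes


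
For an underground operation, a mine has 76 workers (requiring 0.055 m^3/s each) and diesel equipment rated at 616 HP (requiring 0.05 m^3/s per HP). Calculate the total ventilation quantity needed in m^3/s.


Airflow for workers:
Q_people = 76 * 0.055 = 4.18 m^3/s
Airflow for diesel equipment:
Q_diesel = 616 * 0.05 = 30.8 m^3/s
Total ventilation:
Q_total = 4.18 + 30.8
= 34.98 m^3/s

34.98 m^3/s


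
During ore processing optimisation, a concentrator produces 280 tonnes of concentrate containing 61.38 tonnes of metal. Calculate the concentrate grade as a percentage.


Grade = (metal in concentrate / concentrate mass) * 100
= (61.38 / 280) * 100
= 0.2192142857 * 100
= 21.9214%

21.9214%


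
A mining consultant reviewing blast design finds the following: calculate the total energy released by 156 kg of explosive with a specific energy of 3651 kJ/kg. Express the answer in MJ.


569.556 MJ

Energy = mass * specific_energy / 1000
= 156 * 3651 / 1000
= 569556 / 1000
= 569.556 MJ


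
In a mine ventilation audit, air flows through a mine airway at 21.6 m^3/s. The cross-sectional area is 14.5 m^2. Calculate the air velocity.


1.4897 m/s

Velocity = flow rate / cross-sectional area
= 21.6 / 14.5
= 1.4897 m/s


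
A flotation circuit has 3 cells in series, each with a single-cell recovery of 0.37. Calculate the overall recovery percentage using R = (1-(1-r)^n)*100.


Complement of single-cell recovery:
1 - r = 1 - 0.37 = 0.63
Raise to power n:
(1 - r)^3 = 0.63^3 = 0.250047
Overall recovery:
R = (1 - 0.250047) * 100
= 74.9953%

74.9953%


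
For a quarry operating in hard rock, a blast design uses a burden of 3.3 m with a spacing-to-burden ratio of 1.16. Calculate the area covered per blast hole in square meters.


12.6324 m^2

First, find the spacing:
Spacing = burden * ratio = 3.3 * 1.16
= 3.828 m
Then, calculate the area:
Area = burden * spacing = 3.3 * 3.828
= 12.6324 m^2


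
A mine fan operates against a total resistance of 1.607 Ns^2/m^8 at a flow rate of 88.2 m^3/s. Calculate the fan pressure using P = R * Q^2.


Compute Q^2:
Q^2 = 88.2^2 = 7779.24
Compute pressure:
P = R * Q^2 = 1.607 * 7779.24
= 12501.2387 Pa

12501.2387 Pa


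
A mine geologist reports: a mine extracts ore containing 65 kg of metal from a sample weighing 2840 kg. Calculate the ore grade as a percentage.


Ore grade = (metal mass / ore mass) * 100
= (65 / 2840) * 100
= 0.02288732394 * 100
= 2.2887%

2.2887%


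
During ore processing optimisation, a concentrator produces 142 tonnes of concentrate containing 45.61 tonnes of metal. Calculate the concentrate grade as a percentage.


32.1197%

Grade = (metal in concentrate / concentrate mass) * 100
= (45.61 / 142) * 100
= 0.3211971831 * 100
= 32.1197%


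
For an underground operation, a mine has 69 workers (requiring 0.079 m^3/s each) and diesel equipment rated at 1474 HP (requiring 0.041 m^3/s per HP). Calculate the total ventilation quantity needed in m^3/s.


65.885 m^3/s

Airflow for workers:
Q_people = 69 * 0.079 = 5.451 m^3/s
Airflow for diesel equipment:
Q_diesel = 1474 * 0.041 = 60.434 m^3/s
Total ventilation:
Q_total = 5.451 + 60.434
= 65.885 m^3/s


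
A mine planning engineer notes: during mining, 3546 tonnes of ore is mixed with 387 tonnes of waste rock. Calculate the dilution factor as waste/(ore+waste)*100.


9.8398%

Total material = ore + waste
= 3546 + 387 = 3933 tonnes
Dilution = waste / total * 100
= 387 / 3933 * 100
= 0.09839816934 * 100
= 9.8398%


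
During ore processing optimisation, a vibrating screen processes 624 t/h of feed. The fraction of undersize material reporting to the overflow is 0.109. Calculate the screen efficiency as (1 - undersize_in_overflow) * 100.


Screen efficiency = (1 - fraction of undersize in overflow) * 100
= (1 - 0.109) * 100
= 0.891 * 100
= 89.1%

89.1%


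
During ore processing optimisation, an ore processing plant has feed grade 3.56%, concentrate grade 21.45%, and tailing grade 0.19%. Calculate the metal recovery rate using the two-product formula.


95.5089%

Using the two-product formula:
R = 100 * c * (f - t) / (f * (c - t))
Numerator = 100 * 21.45 * (3.56 - 0.19)
= 100 * 21.45 * 3.37
= 7228.65
Denominator = 3.56 * (21.45 - 0.19)
= 3.56 * 21.26
= 75.6856
R = 7228.65 / 75.6856
= 95.5089%


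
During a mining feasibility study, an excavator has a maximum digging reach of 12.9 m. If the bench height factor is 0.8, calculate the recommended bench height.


10.32 m

Bench height = reach * factor
= 12.9 * 0.8
= 10.32 m


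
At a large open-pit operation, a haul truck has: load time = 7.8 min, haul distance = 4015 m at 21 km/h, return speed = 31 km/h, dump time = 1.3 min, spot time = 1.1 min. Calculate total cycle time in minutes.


Convert haul speed to m/min: 21 * 1000/60 = 350 m/min
Haul time = 4015 / 350 = 11.47142857 min
Convert return speed to m/min: 31 * 1000/60 = 516.6666667 m/min
Return time = 4015 / 516.6666667 = 7.770967742 min
Total cycle time:
= 7.8 + 11.47142857 + 1.3 + 7.770967742 + 1.1
= 29.4424 min

29.4424 min


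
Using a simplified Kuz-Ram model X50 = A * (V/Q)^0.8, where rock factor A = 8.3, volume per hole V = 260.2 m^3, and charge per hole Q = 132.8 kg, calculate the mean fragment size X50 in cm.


14.2156 cm

Compute V/Q:
V/Q = 260.2 / 132.8 = 1.959337349
Raise to the power 0.8:
(V/Q)^0.8 = 1.959337349^0.8 = 1.712723962
Multiply by A:
X50 = 8.3 * 1.712723962
= 14.2156 cm


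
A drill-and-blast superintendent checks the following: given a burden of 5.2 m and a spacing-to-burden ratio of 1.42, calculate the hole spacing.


Spacing = burden * ratio
= 5.2 * 1.42
= 7.384 m

7.384 m


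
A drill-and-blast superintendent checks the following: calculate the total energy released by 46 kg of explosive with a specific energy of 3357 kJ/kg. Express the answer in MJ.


154.422 MJ

Energy = mass * specific_energy / 1000
= 46 * 3357 / 1000
= 154422 / 1000
= 154.422 MJ


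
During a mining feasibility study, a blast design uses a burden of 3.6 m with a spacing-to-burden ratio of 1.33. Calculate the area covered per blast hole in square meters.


First, find the spacing:
Spacing = burden * ratio = 3.6 * 1.33
= 4.788 m
Then, calculate the area:
Area = burden * spacing = 3.6 * 4.788
= 17.2368 m^2

17.2368 m^2


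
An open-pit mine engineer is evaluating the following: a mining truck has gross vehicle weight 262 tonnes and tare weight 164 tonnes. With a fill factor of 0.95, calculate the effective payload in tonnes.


93.1 tonnes

Maximum payload = gross - tare
= 262 - 164 = 98 tonnes
Effective payload = max payload * fill factor
= 98 * 0.95
= 93.1 tonnes


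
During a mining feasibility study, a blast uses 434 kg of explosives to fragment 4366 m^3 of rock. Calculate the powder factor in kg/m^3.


Powder factor = explosive mass / rock volume
= 434 / 4366
= 0.0994 kg/m^3

0.0994 kg/m^3
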